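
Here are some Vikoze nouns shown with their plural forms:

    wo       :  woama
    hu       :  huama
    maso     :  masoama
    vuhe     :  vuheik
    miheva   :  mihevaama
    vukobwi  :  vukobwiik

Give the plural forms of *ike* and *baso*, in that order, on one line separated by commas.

The pattern is front/back vowel harmony: -ik when the last vowel of the stem is a front vowel (*vuhe*, *vukobwi*); -ama when the last vowel of the stem is a back vowel (*wo*, *hu*, *maso*, *miheva*).
Since the last vowel of *ike* is /e/ (a front vowel), it takes -ik, giving *ikeik*.
The last vowel of *baso* is /o/, which is a back vowel, so the suffix is -ama, giving *basoama*.

ikeik, basoama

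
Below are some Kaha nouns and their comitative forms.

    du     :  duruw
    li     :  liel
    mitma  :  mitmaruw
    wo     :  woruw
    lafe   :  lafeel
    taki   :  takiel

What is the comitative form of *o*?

oruw

The suffix is conditioned by the last vowel: -el when the last vowel of the stem is a front vowel (*li*, *lafe*, *taki*); -ruw when the last vowel of the stem is a back vowel (*du*, *mitma*, *wo*).
*o*: last vowel = /o/, a back vowel → -ruw → *oruw*.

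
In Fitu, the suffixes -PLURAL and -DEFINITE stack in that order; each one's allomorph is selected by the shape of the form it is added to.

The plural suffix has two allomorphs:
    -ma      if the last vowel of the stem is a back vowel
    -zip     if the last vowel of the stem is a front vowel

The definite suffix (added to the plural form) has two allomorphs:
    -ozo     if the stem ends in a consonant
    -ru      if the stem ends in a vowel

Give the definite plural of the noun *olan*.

Since the last vowel of *olan* is /a/ (a back vowel), it takes -ma, giving *olanma*.
The final sound of the plural form *olanma* is /a/, which is a vowel, so the definite suffix is -ru, giving *olanmaru*.

olanmaru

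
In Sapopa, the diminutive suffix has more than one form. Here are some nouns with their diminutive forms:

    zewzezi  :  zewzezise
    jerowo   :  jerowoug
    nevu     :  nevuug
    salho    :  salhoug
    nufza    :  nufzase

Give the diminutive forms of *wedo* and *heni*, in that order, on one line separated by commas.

The suffix is conditioned by the last vowel: -ug when the last vowel of the stem is a rounded vowel (*jerowo*, *nevu*, *salho*); -se when the last vowel of the stem is an unrounded vowel (*zewzezi*, *nufza*).
Since the last vowel of *wedo* is /o/ (a rounded vowel), it takes -ug, giving *wedoug*.
*heni*: last vowel = /i/, an unrounded vowel → -se → *henise*.

wedoug, henise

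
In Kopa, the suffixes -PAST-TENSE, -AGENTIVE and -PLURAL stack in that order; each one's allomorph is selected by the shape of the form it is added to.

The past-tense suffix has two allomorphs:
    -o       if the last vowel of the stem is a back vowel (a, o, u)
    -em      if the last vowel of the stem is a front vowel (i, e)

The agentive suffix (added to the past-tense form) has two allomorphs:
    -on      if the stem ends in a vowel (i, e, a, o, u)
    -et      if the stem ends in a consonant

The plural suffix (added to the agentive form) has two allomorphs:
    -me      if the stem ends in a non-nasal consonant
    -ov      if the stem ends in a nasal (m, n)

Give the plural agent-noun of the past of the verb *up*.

upoonov

The last vowel of *up* is /u/, which is a back vowel, so the past-tense suffix is -o, giving *upo*.
The past-tense form *upo* — final sound /o/ (a vowel) → -on → *upoon*.
The agentive form *upoon*: final consonant = /n/, a nasal → -ov → *upoonov*.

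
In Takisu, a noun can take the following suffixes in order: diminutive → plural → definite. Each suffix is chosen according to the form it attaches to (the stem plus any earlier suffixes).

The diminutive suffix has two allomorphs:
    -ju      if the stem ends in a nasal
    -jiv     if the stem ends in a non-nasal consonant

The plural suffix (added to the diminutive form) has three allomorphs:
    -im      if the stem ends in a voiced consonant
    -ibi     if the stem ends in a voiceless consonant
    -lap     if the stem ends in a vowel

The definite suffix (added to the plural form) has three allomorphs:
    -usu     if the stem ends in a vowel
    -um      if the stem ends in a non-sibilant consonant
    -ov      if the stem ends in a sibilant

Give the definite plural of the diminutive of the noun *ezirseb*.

*ezirseb*: final consonant = /b/, non-nasal → -jiv → *ezirsebjiv*.
The diminutive form *ezirsebjiv* — final sound /v/ (a voiced consonant) → -im → *ezirsebjivim*.
The plural form *ezirsebjivim* — final sound /m/ (a non-sibilant consonant) → -um → *ezirsebjivimum*.

ezirsebjivimum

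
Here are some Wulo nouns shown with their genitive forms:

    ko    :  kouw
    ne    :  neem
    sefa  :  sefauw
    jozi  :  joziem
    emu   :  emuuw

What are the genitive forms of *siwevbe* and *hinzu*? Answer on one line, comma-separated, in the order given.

The suffix is conditioned by the last vowel: -em when the last vowel of the stem is a front vowel (*ne*, *jozi*); -uw when the last vowel of the stem is a back vowel (*ko*, *sefa*, *emu*).
*siwevbe*: last vowel = /e/, a front vowel → -em → *siwevbeem*.
Since the last vowel of *hinzu* is /u/ (a back vowel), it takes -uw, giving *hinzuuw*.

siwevbeem, hinzuuw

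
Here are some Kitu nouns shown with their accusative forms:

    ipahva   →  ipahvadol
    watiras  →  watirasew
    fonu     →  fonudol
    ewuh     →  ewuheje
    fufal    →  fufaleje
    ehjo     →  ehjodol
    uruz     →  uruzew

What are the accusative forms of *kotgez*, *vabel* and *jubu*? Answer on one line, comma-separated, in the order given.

Looking at the final sound of each stem: -ew when the stem ends in a sibilant (*watiras*, *uruz*); -eje when the stem ends in a non-sibilant consonant (*ewuh*, *fufal*); -dol when the stem ends in a vowel (*ipahva*, *fonu*, *ehjo*).
Since the final sound of *kotgez* is /z/ (a sibilant), it takes -ew, giving *kotgezew*.
*vabel*: final sound = /l/, a non-sibilant consonant → -eje → *vabeleje*.
*jubu* — final sound /u/ (a vowel) → -dol → *jubudol*.

kotgezew, vabeleje, jubudol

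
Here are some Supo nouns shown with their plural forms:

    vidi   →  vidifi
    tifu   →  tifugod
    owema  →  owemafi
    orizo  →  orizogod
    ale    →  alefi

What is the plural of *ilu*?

The alternation tracks the last vowel of the stem — -god when the last vowel of the stem is a rounded vowel (*tifu*, *orizo*); -fi when the last vowel of the stem is an unrounded vowel (*vidi*, *owema*, *ale*).
The last vowel of *ilu* is /u/, which is a rounded vowel, so the suffix is -god, giving *ilugod*.

ilugod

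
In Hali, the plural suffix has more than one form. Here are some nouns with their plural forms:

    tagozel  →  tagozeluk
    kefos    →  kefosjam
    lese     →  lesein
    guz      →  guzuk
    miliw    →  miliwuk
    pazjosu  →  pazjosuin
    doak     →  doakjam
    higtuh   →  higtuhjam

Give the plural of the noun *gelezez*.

gelezezuk

The pattern is voicing of the final sound: -jam when the stem ends in a voiceless consonant (*kefos*, *doak*, *higtuh*); -uk when the stem ends in a voiced consonant (*tagozel*, *guz*, *miliw*); -in when the stem ends in a vowel (*lese*, *pazjosu*).
Since the final sound of *gelezez* is /z/ (a voiced consonant), it takes -uk, giving *gelezezuk*.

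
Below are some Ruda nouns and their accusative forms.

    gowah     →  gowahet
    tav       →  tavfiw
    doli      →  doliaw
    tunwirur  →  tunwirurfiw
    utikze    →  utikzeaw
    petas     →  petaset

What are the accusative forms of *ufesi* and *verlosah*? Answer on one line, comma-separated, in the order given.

The alternation tracks the final sound of the stem — -et when the stem ends in a voiceless consonant (*gowah*, *petas*); -fiw when the stem ends in a voiced consonant (*tav*, *tunwirur*); -aw when the stem ends in a vowel (*doli*, *utikze*).
*ufesi*: final sound = /i/, a vowel → -aw → *ufesiaw*.
The final sound of *verlosah* is /h/, which is a voiceless consonant, so the suffix is -et, giving *verlosahet*.

ufesiaw, verlosahet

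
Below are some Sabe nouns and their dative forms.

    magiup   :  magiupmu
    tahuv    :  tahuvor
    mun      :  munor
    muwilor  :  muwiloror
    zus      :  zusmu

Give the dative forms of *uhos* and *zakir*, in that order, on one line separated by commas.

The suffix is conditioned by the final consonant: -mu when the stem ends in a voiceless consonant (*magiup*, *zus*); -or when the stem ends in a voiced consonant (*tahuv*, *mun*, *muwilor*).
*uhos*: final consonant = /s/, voiceless → -mu → *uhosmu*.
*zakir* — final consonant /r/ (voiced) → -or → *zakiror*.

uhosmu, zakiror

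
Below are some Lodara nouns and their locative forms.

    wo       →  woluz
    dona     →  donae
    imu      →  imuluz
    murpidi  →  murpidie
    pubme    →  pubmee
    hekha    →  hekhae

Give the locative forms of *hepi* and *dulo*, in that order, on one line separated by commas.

hepie, duloluz

The pattern is rounding harmony: -luz when the last vowel of the stem is a rounded vowel (*wo*, *imu*); -e when the last vowel of the stem is an unrounded vowel (*dona*, *murpidi*, *pubme*, *hekha*).
*hepi*: last vowel = /i/, an unrounded vowel → -e → *hepie*.
*dulo* — last vowel /o/ (a rounded vowel) → -luz → *duloluz*.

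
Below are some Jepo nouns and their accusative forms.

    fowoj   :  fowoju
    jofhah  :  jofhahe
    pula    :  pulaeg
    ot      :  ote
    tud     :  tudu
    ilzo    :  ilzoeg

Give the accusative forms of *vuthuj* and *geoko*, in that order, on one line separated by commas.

vuthuju, geokoeg

Looking at the final sound of each stem: -e when the stem ends in a voiceless consonant (*jofhah*, *ot*); -u when the stem ends in a voiced consonant (*fowoj*, *tud*); -eg when the stem ends in a vowel (*pula*, *ilzo*).
*vuthuj* — final sound /j/ (a voiced consonant) → -u → *vuthuju*.
*geoko* — final sound /o/ (a vowel) → -eg → *geokoeg*.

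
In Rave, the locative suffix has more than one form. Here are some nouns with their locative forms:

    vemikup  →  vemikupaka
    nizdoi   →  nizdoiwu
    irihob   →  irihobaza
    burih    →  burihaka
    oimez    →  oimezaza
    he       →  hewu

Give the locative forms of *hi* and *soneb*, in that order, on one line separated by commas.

The pattern is voicing of the final sound: -aka when the stem ends in a voiceless consonant (*vemikup*, *burih*); -aza when the stem ends in a voiced consonant (*irihob*, *oimez*); -wu when the stem ends in a vowel (*nizdoi*, *he*).
*hi*: final sound = /i/, a vowel → -wu → *hiwu*.
The final sound of *soneb* is /b/, which is a voiced consonant, so the suffix is -aza, giving *sonebaza*.

hiwu, sonebaza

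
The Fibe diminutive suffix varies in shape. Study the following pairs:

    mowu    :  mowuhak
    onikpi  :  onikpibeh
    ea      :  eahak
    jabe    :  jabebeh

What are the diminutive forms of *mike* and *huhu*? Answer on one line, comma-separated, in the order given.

Looking at the last vowel of each stem: -beh when the last vowel of the stem is a front vowel (*onikpi*, *jabe*); -hak when the last vowel of the stem is a back vowel (*mowu*, *ea*).
*mike* — last vowel /e/ (a front vowel) → -beh → *mikebeh*.
The last vowel of *huhu* is /u/, which is a back vowel, so the suffix is -hak, giving *huhuhak*.

mikebeh, huhuhak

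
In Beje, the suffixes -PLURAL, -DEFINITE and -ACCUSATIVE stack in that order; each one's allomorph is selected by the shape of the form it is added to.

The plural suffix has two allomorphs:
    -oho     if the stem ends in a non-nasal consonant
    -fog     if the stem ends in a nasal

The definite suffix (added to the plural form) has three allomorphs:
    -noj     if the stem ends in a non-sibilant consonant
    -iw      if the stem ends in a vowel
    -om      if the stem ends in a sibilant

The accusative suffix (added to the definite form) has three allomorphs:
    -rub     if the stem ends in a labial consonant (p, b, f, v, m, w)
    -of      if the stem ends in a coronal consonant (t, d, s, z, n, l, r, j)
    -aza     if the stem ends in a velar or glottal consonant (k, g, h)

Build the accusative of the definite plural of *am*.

amfognojof

Since the final consonant of *am* is /m/ (a nasal), it takes -fog, giving *amfog*.
The plural form *amfog* — final sound /g/ (a non-sibilant consonant) → -noj → *amfognoj*.
The definite form *amfognoj* — final consonant /j/ (coronal) → -of → *amfognojof*.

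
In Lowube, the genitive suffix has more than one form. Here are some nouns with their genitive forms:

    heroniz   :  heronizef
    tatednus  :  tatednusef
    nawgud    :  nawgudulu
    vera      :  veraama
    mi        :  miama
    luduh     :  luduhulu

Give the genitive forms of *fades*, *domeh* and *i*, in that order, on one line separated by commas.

fadesef, domehulu, iama

The alternation tracks the final sound of the stem — -ef when the stem ends in a sibilant (*heroniz*, *tatednus*); -ulu when the stem ends in a non-sibilant consonant (*nawgud*, *luduh*); -ama when the stem ends in a vowel (*vera*, *mi*).
The final sound of *fades* is /s/, which is a sibilant, so the suffix is -ef, giving *fadesef*.
The final sound of *domeh* is /h/, which is a non-sibilant consonant, so the suffix is -ulu, giving *domehulu*.
The final sound of *i* is /i/, which is a vowel, so the suffix is -ama, giving *iama*.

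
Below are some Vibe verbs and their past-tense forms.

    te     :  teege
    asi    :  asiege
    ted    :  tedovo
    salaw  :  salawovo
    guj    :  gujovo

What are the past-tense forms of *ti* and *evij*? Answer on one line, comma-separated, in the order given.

tiege, evijovo

The pattern is consonant vs. vowel: -ovo when the stem ends in a consonant (*ted*, *salaw*, *guj*); -ege when the stem ends in a vowel (*te*, *asi*).
The final sound of *ti* is /i/, which is a vowel, so the suffix is -ege, giving *tiege*.
*evij*: final sound = /j/, a consonant → -ovo → *evijovo*.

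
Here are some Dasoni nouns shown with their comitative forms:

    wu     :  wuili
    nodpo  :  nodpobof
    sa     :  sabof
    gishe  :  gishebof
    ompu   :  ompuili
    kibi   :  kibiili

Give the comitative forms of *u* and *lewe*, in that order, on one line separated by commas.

uili, lewebof

The pattern is height harmony: -ili when the last vowel of the stem is a high vowel (*wu*, *ompu*, *kibi*); -bof when the last vowel of the stem is a non-high vowel (*nodpo*, *sa*, *gishe*).
Since the last vowel of *u* is /u/ (a high vowel), it takes -ili, giving *uili*.
*lewe* — last vowel /e/ (a non-high vowel) → -bof → *lewebof*.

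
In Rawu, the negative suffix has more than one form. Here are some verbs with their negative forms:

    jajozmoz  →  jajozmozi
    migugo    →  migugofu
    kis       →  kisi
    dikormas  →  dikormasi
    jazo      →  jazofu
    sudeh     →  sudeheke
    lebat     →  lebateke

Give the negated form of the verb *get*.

Looking at the final sound of each stem: -i when the stem ends in a sibilant (*jajozmoz*, *kis*, *dikormas*); -eke when the stem ends in a non-sibilant consonant (*sudeh*, *lebat*); -fu when the stem ends in a vowel (*migugo*, *jazo*).
*get*: final sound = /t/, a non-sibilant consonant → -eke → *geteke*.

geteke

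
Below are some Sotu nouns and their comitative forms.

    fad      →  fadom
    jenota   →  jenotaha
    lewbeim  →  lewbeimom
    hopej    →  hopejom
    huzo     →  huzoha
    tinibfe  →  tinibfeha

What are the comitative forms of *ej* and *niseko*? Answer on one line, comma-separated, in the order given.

The alternation tracks the final sound of the stem — -om when the stem ends in a consonant (*fad*, *lewbeim*, *hopej*); -ha when the stem ends in a vowel (*jenota*, *huzo*, *tinibfe*).
Since the final sound of *ej* is /j/ (a consonant), it takes -om, giving *ejom*.
Since the final sound of *niseko* is /o/ (a vowel), it takes -ha, giving *nisekoha*.

ejom, nisekoha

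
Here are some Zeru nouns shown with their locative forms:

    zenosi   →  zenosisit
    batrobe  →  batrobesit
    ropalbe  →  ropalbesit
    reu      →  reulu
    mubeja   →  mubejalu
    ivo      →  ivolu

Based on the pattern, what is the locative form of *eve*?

The suffix is conditioned by the last vowel: -sit when the last vowel of the stem is a front vowel (*zenosi*, *batrobe*, *ropalbe*); -lu when the last vowel of the stem is a back vowel (*reu*, *mubeja*, *ivo*).
*eve*: last vowel = /e/, a front vowel → -sit → *evesit*.

evesit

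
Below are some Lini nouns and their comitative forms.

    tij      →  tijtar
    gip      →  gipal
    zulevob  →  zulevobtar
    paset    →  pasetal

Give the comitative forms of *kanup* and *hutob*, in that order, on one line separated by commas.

The pattern is voicing of the final consonant: -al when the stem ends in a voiceless consonant (*gip*, *paset*); -tar when the stem ends in a voiced consonant (*tij*, *zulevob*).
*kanup* — final consonant /p/ (voiceless) → -al → *kanupal*.
The final consonant of *hutob* is /b/, which is voiced, so the suffix is -tar, giving *hutobtar*.

kanupal, hutobtar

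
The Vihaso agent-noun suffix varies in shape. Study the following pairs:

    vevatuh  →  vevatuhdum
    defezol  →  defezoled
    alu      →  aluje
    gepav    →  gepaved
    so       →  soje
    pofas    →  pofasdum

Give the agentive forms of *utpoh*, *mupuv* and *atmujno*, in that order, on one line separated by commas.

The alternation tracks the final sound of the stem — -dum when the stem ends in a voiceless consonant (*vevatuh*, *pofas*); -ed when the stem ends in a voiced consonant (*defezol*, *gepav*); -je when the stem ends in a vowel (*alu*, *so*).
*utpoh* — final sound /h/ (a voiceless consonant) → -dum → *utpohdum*.
*mupuv*: final sound = /v/, a voiced consonant → -ed → *mupuved*.
Since the final sound of *atmujno* is /o/ (a vowel), it takes -je, giving *atmujnoje*.

utpohdum, mupuved, atmujnoje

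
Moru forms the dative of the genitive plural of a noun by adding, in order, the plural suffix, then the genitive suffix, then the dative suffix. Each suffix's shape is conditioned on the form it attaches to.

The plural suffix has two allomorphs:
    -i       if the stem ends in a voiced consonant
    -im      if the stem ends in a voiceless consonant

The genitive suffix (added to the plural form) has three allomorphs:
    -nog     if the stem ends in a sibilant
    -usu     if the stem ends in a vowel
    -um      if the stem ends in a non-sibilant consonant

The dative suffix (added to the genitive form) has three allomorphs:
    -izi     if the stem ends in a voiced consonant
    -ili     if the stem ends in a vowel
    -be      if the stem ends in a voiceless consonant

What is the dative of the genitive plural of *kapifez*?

Since the final consonant of *kapifez* is /z/ (voiced), it takes -i, giving *kapifezi*.
The plural form *kapifezi* — final sound /i/ (a vowel) → -usu → *kapifeziusu*.
The final sound of the genitive form *kapifeziusu* is /u/, which is a vowel, so the dative suffix is -ili, giving *kapifeziusuili*.

kapifeziusuili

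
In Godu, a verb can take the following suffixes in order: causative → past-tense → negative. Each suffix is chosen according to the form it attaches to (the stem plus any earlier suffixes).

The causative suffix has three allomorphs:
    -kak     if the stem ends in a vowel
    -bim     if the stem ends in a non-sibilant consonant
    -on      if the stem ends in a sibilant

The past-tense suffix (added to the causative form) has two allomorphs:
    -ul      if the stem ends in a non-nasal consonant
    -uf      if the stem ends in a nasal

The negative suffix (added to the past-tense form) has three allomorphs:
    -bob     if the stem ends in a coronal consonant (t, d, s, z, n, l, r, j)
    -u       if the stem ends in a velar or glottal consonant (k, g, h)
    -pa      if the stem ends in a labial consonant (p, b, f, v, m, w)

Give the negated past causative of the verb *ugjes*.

ugjesonufpa

*ugjes* — final sound /s/ (a sibilant) → -on → *ugjeson*.
The causative form *ugjeson* — final consonant /n/ (a nasal) → -uf → *ugjesonuf*.
The final consonant of the past-tense form *ugjesonuf* is /f/, which is labial, so the negative suffix is -pa, giving *ugjesonufpa*.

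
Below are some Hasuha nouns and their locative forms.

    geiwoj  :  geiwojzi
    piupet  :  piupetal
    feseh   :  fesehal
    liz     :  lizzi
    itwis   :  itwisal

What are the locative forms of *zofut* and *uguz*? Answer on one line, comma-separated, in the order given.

zofutal, uguzzi

The alternation tracks the final consonant of the stem — -al when the stem ends in a voiceless consonant (*piupet*, *feseh*, *itwis*); -zi when the stem ends in a voiced consonant (*geiwoj*, *liz*).
*zofut* — final consonant /t/ (voiceless) → -al → *zofutal*.
The final consonant of *uguz* is /z/, which is voiced, so the suffix is -zi, giving *uguzzi*.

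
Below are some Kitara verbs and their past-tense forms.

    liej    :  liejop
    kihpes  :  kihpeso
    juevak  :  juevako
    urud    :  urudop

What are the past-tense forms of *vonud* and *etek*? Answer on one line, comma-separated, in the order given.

The alternation tracks the final consonant of the stem — -o when the stem ends in a voiceless consonant (*kihpes*, *juevak*); -op when the stem ends in a voiced consonant (*liej*, *urud*).
Since the final consonant of *vonud* is /d/ (voiced), it takes -op, giving *vonudop*.
Since the final consonant of *etek* is /k/ (voiceless), it takes -o, giving *eteko*.

vonudop, eteko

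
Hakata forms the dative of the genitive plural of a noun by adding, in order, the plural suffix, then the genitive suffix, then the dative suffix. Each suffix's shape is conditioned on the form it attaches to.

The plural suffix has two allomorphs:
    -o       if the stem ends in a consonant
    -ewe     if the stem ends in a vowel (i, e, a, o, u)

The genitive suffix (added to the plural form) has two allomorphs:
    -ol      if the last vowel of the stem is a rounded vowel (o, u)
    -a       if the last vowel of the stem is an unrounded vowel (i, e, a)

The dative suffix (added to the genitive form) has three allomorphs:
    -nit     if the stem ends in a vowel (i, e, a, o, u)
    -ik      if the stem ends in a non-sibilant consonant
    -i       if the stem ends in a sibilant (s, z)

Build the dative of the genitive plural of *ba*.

Since the final sound of *ba* is /a/ (a vowel), it takes -ewe, giving *baewe*.
The plural form *baewe* — last vowel /e/ (an unrounded vowel) → -a → *baewea*.
The genitive form *baewea*: final sound = /a/, a vowel → -nit → *baeweanit*.

baeweanit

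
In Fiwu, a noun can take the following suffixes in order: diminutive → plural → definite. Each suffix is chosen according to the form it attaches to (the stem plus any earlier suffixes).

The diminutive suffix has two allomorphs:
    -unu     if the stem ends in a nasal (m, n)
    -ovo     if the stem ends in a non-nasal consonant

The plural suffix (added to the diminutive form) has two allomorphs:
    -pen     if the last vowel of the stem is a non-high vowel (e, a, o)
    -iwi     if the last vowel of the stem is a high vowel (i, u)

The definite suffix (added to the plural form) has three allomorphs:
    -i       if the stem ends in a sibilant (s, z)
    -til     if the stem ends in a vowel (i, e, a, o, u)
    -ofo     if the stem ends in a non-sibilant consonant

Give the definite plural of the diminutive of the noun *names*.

*names*: final consonant = /s/, non-nasal → -ovo → *namesovo*.
The diminutive form *namesovo*: last vowel = /o/, a non-high vowel → -pen → *namesovopen*.
The final sound of the plural form *namesovopen* is /n/, which is a non-sibilant consonant, so the definite suffix is -ofo, giving *namesovopenofo*.

namesovopenofo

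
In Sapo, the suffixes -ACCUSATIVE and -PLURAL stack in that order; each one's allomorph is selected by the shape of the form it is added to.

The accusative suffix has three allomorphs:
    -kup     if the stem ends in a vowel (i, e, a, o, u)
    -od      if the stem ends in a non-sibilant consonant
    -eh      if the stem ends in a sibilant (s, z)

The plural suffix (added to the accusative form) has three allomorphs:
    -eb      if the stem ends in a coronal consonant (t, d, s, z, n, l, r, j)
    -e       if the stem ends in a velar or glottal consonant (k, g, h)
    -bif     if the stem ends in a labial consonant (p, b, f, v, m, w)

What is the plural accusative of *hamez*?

hamezehe

The final sound of *hamez* is /z/, which is a sibilant, so the accusative suffix is -eh, giving *hamezeh*.
The accusative form *hamezeh* — final consonant /h/ (velar/glottal) → -e → *hamezehe*.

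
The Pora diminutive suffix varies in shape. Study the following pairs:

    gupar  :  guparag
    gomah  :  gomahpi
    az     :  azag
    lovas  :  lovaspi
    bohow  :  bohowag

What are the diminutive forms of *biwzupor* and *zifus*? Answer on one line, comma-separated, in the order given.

The suffix is conditioned by the final consonant: -pi when the stem ends in a voiceless consonant (*gomah*, *lovas*); -ag when the stem ends in a voiced consonant (*gupar*, *az*, *bohow*).
Since the final consonant of *biwzupor* is /r/ (voiced), it takes -ag, giving *biwzuporag*.
*zifus* — final consonant /s/ (voiceless) → -pi → *zifuspi*.

biwzuporag, zifuspi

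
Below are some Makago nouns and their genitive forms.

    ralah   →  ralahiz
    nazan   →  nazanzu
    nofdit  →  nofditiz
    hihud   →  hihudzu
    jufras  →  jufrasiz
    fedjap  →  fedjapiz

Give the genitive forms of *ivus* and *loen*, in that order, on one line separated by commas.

ivusiz, loenzu

The alternation tracks the final consonant of the stem — -iz when the stem ends in a voiceless consonant (*ralah*, *nofdit*, *jufras*, *fedjap*); -zu when the stem ends in a voiced consonant (*nazan*, *hihud*).
*ivus*: final consonant = /s/, voiceless → -iz → *ivusiz*.
*loen* — final consonant /n/ (voiced) → -zu → *loenzu*.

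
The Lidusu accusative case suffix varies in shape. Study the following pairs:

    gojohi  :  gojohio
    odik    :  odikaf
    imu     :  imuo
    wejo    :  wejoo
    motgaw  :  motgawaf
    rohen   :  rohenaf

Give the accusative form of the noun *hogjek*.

The alternation tracks the final sound of the stem — -af when the stem ends in a consonant (*odik*, *motgaw*, *rohen*); -o when the stem ends in a vowel (*gojohi*, *imu*, *wejo*).
*hogjek*: final sound = /k/, a consonant → -af → *hogjekaf*.

hogjekaf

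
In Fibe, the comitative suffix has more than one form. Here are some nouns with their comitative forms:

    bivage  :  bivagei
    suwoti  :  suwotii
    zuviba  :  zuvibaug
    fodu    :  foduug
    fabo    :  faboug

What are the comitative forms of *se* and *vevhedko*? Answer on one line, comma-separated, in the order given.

sei, vevhedkoug

The alternation tracks the last vowel of the stem — -i when the last vowel of the stem is a front vowel (*bivage*, *suwoti*); -ug when the last vowel of the stem is a back vowel (*zuviba*, *fodu*, *fabo*).
The last vowel of *se* is /e/, which is a front vowel, so the suffix is -i, giving *sei*.
The last vowel of *vevhedko* is /o/, which is a back vowel, so the suffix is -ug, giving *vevhedkoug*.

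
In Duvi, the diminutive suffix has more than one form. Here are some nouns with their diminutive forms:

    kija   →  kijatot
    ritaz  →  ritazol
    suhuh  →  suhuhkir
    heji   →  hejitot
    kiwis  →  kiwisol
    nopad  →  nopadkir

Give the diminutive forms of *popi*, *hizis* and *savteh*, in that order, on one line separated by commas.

The suffix is conditioned by the final sound: -ol when the stem ends in a sibilant (*ritaz*, *kiwis*); -kir when the stem ends in a non-sibilant consonant (*suhuh*, *nopad*); -tot when the stem ends in a vowel (*kija*, *heji*).
*popi*: final sound = /i/, a vowel → -tot → *popitot*.
*hizis* — final sound /s/ (a sibilant) → -ol → *hizisol*.
The final sound of *savteh* is /h/, which is a non-sibilant consonant, so the suffix is -kir, giving *savtehkir*.

popitot, hizisol, savtehkir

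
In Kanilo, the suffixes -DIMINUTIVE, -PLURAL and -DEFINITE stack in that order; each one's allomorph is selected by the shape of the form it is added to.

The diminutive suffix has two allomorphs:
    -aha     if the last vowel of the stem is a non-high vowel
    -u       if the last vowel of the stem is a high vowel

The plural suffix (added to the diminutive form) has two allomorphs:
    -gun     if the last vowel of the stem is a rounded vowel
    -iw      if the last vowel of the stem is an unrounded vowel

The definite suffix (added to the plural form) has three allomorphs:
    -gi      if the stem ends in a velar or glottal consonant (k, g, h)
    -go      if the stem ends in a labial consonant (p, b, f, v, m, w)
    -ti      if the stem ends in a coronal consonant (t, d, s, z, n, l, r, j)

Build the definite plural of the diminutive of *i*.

The last vowel of *i* is /i/, which is a high vowel, so the diminutive suffix is -u, giving *iu*.
The diminutive form *iu*: last vowel = /u/, a rounded vowel → -gun → *iugun*.
The final consonant of the plural form *iugun* is /n/, which is coronal, so the definite suffix is -ti, giving *iugunti*.

iugunti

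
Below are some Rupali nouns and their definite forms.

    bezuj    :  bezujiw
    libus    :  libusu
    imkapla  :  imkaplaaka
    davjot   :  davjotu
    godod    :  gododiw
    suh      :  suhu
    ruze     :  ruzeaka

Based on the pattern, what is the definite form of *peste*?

pesteaka

Looking at the final sound of each stem: -u when the stem ends in a voiceless consonant (*libus*, *davjot*, *suh*); -iw when the stem ends in a voiced consonant (*bezuj*, *godod*); -aka when the stem ends in a vowel (*imkapla*, *ruze*).
*peste*: final sound = /e/, a vowel → -aka → *pesteaka*.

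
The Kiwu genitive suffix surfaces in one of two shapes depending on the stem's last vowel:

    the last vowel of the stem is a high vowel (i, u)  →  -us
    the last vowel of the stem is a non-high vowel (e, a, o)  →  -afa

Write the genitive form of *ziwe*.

*ziwe*: last vowel = /e/, a non-high vowel → -afa → *ziweafa*.

ziweafa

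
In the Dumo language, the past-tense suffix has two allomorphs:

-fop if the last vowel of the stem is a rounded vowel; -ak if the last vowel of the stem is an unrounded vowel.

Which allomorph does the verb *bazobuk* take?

-fop

The last vowel of *bazobuk* is /u/, which is a rounded vowel, so the suffix is -fop.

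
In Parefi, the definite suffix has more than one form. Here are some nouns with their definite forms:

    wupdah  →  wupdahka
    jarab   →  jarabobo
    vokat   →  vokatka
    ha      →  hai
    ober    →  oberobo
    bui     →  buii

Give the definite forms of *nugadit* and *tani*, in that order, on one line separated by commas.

nugaditka, tanii

The alternation tracks the final sound of the stem — -ka when the stem ends in a voiceless consonant (*wupdah*, *vokat*); -obo when the stem ends in a voiced consonant (*jarab*, *ober*); -i when the stem ends in a vowel (*ha*, *bui*).
The final sound of *nugadit* is /t/, which is a voiceless consonant, so the suffix is -ka, giving *nugaditka*.
*tani* — final sound /i/ (a vowel) → -i → *tanii*.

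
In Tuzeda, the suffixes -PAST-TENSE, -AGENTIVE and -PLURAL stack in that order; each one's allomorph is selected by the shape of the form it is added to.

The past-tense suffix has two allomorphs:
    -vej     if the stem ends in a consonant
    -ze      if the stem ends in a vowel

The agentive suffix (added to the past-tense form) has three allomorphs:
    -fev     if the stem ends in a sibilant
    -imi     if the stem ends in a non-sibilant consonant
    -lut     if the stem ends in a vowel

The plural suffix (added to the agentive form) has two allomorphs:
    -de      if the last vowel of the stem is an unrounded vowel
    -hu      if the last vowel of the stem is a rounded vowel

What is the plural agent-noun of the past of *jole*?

jolezeluthu

*jole* — final sound /e/ (a vowel) → -ze → *joleze*.
The past-tense form *joleze* — final sound /e/ (a vowel) → -lut → *jolezelut*.
Since the last vowel of the agentive form *jolezelut* is /u/ (a rounded vowel), it takes -hu, giving *jolezeluthu*.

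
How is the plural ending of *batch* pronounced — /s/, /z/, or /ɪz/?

The stem *batch* ends in a sibilant (/s, z, ʃ, ʒ, tʃ, dʒ/).
The plural suffix surfaces as /ɪz/ after sibilants, /s/ after other voiceless consonants, and /z/ after other voiced sounds.
So the plural -s on *batch* is pronounced /ɪz/.

/ɪz/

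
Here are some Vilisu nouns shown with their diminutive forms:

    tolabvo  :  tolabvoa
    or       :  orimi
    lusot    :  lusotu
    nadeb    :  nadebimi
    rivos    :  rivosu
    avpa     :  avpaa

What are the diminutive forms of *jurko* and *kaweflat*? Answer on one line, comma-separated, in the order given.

jurkoa, kaweflatu

The pattern is voicing of the final sound: -u when the stem ends in a voiceless consonant (*lusot*, *rivos*); -imi when the stem ends in a voiced consonant (*or*, *nadeb*); -a when the stem ends in a vowel (*tolabvo*, *avpa*).
Since the final sound of *jurko* is /o/ (a vowel), it takes -a, giving *jurkoa*.
Since the final sound of *kaweflat* is /t/ (a voiceless consonant), it takes -u, giving *kaweflatu*.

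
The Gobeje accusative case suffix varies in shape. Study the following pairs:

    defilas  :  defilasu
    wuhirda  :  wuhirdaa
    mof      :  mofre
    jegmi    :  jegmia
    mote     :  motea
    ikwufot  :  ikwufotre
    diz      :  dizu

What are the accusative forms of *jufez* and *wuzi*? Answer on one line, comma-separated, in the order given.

Looking at the final sound of each stem: -u when the stem ends in a sibilant (*defilas*, *diz*); -re when the stem ends in a non-sibilant consonant (*mof*, *ikwufot*); -a when the stem ends in a vowel (*wuhirda*, *jegmi*, *mote*).
The final sound of *jufez* is /z/, which is a sibilant, so the suffix is -u, giving *jufezu*.
The final sound of *wuzi* is /i/, which is a vowel, so the suffix is -a, giving *wuzia*.

jufezu, wuzia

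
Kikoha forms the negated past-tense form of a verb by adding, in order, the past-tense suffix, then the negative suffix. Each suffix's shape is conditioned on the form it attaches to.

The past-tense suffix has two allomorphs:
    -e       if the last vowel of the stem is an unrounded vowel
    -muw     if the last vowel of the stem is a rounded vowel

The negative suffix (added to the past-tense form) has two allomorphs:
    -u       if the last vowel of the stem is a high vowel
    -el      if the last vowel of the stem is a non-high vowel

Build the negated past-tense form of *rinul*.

rinulmuwu

*rinul*: last vowel = /u/, a rounded vowel → -muw → *rinulmuw*.
The last vowel of the past-tense form *rinulmuw* is /u/, which is a high vowel, so the negative suffix is -u, giving *rinulmuwu*.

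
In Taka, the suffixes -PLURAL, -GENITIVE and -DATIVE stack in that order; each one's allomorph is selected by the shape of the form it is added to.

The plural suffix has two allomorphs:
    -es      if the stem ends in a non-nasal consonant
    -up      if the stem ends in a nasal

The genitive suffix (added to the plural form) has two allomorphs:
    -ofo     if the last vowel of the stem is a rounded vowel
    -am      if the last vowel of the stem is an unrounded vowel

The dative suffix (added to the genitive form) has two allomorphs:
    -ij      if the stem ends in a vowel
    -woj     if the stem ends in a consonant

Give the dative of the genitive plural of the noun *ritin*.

ritinupofoij

Since the final consonant of *ritin* is /n/ (a nasal), it takes -up, giving *ritinup*.
The plural form *ritinup*: last vowel = /u/, a rounded vowel → -ofo → *ritinupofo*.
The genitive form *ritinupofo* — final sound /o/ (a vowel) → -ij → *ritinupofoij*.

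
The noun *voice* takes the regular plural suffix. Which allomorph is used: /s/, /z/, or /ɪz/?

The stem *voice* ends in a sibilant (/s, z, ʃ, ʒ, tʃ, dʒ/).
The plural suffix surfaces as /ɪz/ after sibilants, /s/ after other voiceless consonants, and /z/ after other voiced sounds.
So the plural -s on *voice* is pronounced /ɪz/.

/ɪz/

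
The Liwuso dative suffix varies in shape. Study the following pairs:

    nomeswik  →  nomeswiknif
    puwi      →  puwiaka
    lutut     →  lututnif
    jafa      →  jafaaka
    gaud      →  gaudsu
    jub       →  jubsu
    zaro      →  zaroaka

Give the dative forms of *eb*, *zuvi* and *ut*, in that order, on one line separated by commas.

Looking at the final sound of each stem: -nif when the stem ends in a voiceless consonant (*nomeswik*, *lutut*); -su when the stem ends in a voiced consonant (*gaud*, *jub*); -aka when the stem ends in a vowel (*puwi*, *jafa*, *zaro*).
*eb*: final sound = /b/, a voiced consonant → -su → *ebsu*.
Since the final sound of *zuvi* is /i/ (a vowel), it takes -aka, giving *zuviaka*.
*ut* — final sound /t/ (a voiceless consonant) → -nif → *utnif*.

ebsu, zuviaka, utnif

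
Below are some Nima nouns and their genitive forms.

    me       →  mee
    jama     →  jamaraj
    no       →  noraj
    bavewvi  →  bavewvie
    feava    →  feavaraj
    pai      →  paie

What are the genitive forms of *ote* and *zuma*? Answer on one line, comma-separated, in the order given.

The alternation tracks the last vowel of the stem — -e when the last vowel of the stem is a front vowel (*me*, *bavewvi*, *pai*); -raj when the last vowel of the stem is a back vowel (*jama*, *no*, *feava*).
Since the last vowel of *ote* is /e/ (a front vowel), it takes -e, giving *otee*.
The last vowel of *zuma* is /a/, which is a back vowel, so the suffix is -raj, giving *zumaraj*.

otee, zumaraj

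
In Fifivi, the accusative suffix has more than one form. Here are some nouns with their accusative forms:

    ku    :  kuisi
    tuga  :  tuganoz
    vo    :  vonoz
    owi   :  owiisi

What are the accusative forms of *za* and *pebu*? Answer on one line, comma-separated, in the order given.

The suffix is conditioned by the last vowel: -isi when the last vowel of the stem is a high vowel (*ku*, *owi*); -noz when the last vowel of the stem is a non-high vowel (*tuga*, *vo*).
The last vowel of *za* is /a/, which is a non-high vowel, so the suffix is -noz, giving *zanoz*.
Since the last vowel of *pebu* is /u/ (a high vowel), it takes -isi, giving *pebuisi*.

zanoz, pebuisi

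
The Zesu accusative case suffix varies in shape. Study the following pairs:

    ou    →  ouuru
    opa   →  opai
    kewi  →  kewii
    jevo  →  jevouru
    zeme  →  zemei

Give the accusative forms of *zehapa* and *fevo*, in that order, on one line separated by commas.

zehapai, fevouru

The pattern is rounding harmony: -uru when the last vowel of the stem is a rounded vowel (*ou*, *jevo*); -i when the last vowel of the stem is an unrounded vowel (*opa*, *kewi*, *zeme*).
The last vowel of *zehapa* is /a/, which is an unrounded vowel, so the suffix is -i, giving *zehapai*.
*fevo*: last vowel = /o/, a rounded vowel → -uru → *fevouru*.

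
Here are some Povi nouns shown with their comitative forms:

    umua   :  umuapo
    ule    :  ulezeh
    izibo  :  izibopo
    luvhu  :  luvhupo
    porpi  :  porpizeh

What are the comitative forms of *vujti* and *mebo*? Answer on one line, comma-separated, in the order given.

The alternation tracks the last vowel of the stem — -zeh when the last vowel of the stem is a front vowel (*ule*, *porpi*); -po when the last vowel of the stem is a back vowel (*umua*, *izibo*, *luvhu*).
*vujti*: last vowel = /i/, a front vowel → -zeh → *vujtizeh*.
*mebo*: last vowel = /o/, a back vowel → -po → *mebopo*.

vujtizeh, mebopo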